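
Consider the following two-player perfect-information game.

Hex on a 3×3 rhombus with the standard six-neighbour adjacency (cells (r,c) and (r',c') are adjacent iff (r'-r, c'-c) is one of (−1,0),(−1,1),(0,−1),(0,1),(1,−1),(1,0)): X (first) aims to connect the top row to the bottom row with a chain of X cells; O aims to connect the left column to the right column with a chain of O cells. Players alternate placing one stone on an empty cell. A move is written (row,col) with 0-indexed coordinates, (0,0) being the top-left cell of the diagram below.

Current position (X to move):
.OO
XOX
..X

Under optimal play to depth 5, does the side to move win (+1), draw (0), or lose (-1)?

value(.OO/XOX/..X, X) = -1

ply 1, X at .OO/XOX/..X | (0,0)=-1→XOO/XOX/..X*; (2,0)=-1→.OO/XOX/X.X; (2,1)=-1→.OO/XOX/.XX
ply 2, O at XOO/XOX/..X | (2,0)=+1→XOO/XOX/O.X*; (2,1)=-1→XOO/XOX/.OX
ply 3: XOO/XOX/O.X is terminal -1 (X); from .OO/XOX/..X depth 5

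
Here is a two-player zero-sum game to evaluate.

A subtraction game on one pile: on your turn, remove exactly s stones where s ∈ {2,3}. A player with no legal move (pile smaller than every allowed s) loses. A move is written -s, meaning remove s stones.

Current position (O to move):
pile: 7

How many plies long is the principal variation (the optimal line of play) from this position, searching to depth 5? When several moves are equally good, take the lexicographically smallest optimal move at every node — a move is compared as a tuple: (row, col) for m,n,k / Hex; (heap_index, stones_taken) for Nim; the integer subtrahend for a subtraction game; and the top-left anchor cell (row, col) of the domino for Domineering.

ply 1, O at 7 | -2=+1→5*; -3=-1→4
ply 2, X at 5 | -2=-1→3*; -3=-1→2
ply 3, O at 3 | -2=+1→1*; -3=+1→0
ply 4: 1 is terminal -1 (X); from 7 depth 5

PV length from [7]: 3 plies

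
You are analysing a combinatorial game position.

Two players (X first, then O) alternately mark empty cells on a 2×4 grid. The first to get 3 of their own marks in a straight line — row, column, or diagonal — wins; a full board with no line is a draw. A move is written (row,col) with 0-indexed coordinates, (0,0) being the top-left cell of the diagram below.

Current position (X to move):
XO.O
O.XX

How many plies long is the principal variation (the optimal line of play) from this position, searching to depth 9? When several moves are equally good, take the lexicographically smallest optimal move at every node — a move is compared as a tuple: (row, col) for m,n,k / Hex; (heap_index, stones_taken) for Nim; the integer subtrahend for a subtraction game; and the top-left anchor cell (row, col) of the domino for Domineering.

PV length from [XO.O/O.XX]: 1 ply

[XO.O/O.XX] X move#1: (0,2):+0/XOXO/O.XX, (1,1):+1/XO.O/OXXX*
[XO.O/OXXX] end (terminal -1, O#2); searched XO.O/O.XX to 9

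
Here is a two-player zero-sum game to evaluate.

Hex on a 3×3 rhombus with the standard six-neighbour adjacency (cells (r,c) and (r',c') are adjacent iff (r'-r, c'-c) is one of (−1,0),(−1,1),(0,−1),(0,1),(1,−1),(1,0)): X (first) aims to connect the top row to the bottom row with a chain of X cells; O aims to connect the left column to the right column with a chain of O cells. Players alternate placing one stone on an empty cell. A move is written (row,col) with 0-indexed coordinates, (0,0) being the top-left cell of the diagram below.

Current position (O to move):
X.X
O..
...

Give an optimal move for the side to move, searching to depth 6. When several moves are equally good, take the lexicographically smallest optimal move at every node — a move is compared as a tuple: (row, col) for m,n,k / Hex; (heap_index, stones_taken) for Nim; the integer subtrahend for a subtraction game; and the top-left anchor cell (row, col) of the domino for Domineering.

O's best at [X.X/O../...]: (2,1)

ply 1, O at X.X/O../... | (0,1)=-1→XOX/O../...; (1,1)=-1→X.X/OO./...; (1,2)=-1→X.X/O.O/...; (2,0)=-1→X.X/O../O..; (2,1)=+1→X.X/O../.O.*; (2,2)=-1→X.X/O../..O
ply 2, X at X.X/O../.O. | (0,1)=-1→XXX/O../.O.*; (1,1)=-1→X.X/OX./.O.; (1,2)=-1→X.X/O.X/.O.; (2,0)=-1→X.X/O../XO.; (2,2)=-1→X.X/O../.OX
ply 3, O at XXX/O../.O. | (1,1)=+1→XXX/OO./.O.*; (1,2)=+1→XXX/O.O/.O.; (2,0)=+1→XXX/O../OO.; (2,2)=+1→XXX/O../.OO
ply 4, X at XXX/OO./.O. | (1,2)=-1→XXX/OOX/.O.*; (2,0)=-1→XXX/OO./XO.; (2,2)=-1→XXX/OO./.OX
ply 5, O at XXX/OOX/.O. | (2,0)=-1→XXX/OOX/OO.; (2,2)=+1→XXX/OOX/.OO*
ply 6: XXX/OOX/.OO is terminal -1 (X); from X.X/O../... depth 6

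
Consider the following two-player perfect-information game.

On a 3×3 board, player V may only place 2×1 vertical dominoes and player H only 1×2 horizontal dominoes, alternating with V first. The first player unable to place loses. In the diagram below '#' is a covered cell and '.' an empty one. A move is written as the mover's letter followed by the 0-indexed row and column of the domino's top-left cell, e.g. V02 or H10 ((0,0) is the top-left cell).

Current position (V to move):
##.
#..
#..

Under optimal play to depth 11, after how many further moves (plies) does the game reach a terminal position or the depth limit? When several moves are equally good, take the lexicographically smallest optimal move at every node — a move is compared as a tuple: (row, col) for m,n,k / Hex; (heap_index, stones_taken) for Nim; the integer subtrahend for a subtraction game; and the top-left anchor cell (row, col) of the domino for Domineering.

[##./#../#..] V move#1: V02:-1/###/#.#/#.., V11:+1/##./##./##.*, V12:+1/##./#.#/#.#
[##./##./##.] end (terminal -1, H#2); searched ##./#../#.. to 11

PV length from [##./#../#..]: 1 ply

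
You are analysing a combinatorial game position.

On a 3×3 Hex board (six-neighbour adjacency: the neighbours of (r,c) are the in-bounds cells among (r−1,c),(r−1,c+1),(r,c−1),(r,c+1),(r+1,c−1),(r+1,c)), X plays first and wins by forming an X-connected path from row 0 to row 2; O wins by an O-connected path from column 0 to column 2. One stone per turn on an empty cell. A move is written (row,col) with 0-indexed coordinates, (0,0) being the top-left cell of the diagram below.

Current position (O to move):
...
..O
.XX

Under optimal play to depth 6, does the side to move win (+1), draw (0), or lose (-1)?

value(.../..O/.XX, O) = +1

[.../..O/.XX] O move#1: (0,0):-1/O../..O/.XX, (0,1):+1/.O./..O/.XX*, (0,2):-1/..O/..O/.XX, (1,0):-1/.../O.O/.XX, (1,1):+1/.../.OO/.XX, (2,0):-1/.../..O/OXX
[.O./..O/.XX] X move#2: (0,0):-1/XO./..O/.XX*, (0,2):-1/.OX/..O/.XX, (1,0):-1/.O./X.O/.XX, (1,1):-1/.O./.XO/.XX, (2,0):-1/.O./..O/XXX
[XO./..O/.XX] O move#3: (0,2):-1/XOO/..O/.XX, (1,0):+1/XO./O.O/.XX*, (1,1):+1/XO./.OO/.XX, (2,0):-1/XO./..O/OXX
[XO./O.O/.XX] X move#4: (0,2):-1/XOX/O.O/.XX*, (1,1):-1/XO./OXO/.XX, (2,0):-1/XO./O.O/XXX
[XOX/O.O/.XX] O move#5: (1,1):+1/XOX/OOO/.XX*, (2,0):-1/XOX/O.O/OXX
[XOX/OOO/.XX] end (terminal -1, X#6); searched .../..O/.XX to 6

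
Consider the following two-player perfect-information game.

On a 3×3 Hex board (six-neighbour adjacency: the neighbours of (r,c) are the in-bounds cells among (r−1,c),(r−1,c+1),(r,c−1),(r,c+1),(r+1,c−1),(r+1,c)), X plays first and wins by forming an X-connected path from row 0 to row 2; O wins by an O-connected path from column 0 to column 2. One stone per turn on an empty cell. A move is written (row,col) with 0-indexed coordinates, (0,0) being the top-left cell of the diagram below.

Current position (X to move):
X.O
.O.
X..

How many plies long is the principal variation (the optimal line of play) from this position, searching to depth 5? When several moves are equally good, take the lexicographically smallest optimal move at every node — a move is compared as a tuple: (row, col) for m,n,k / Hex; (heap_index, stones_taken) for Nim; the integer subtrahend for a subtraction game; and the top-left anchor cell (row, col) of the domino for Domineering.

PV length from [X.O/.O./X..]: 1 ply

p1 X@[X.O/.O./X..]: (0,1)[XXO/.O./X..]-1 (1,0)[X.O/XO./X..]+1* (1,2)[X.O/.OX/X..]-1 (2,1)[X.O/.O./XX.]-1 (2,2)[X.O/.O./X.X]-1
p2 O@[X.O/XO./X..] terminal -1; root [X.O/.O./X..] d5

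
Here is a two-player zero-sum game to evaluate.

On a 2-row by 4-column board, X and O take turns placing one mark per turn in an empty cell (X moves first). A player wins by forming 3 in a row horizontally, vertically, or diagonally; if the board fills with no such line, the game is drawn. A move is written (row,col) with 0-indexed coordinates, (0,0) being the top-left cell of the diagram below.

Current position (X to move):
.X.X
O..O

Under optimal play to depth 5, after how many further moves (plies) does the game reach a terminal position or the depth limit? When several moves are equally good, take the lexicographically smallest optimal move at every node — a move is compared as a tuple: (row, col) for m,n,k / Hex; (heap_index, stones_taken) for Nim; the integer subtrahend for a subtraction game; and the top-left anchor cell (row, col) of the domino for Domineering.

PV length from [.X.X/O..O]: 1 ply

ply 1, X at .X.X/O..O | (0,0)=+0→XX.X/O..O; (0,2)=+1→.XXX/O..O*; (1,1)=+0→.X.X/OX.O; (1,2)=+0→.X.X/O.XO
ply 2: .XXX/O..O is terminal -1 (O); from .X.X/O..O depth 5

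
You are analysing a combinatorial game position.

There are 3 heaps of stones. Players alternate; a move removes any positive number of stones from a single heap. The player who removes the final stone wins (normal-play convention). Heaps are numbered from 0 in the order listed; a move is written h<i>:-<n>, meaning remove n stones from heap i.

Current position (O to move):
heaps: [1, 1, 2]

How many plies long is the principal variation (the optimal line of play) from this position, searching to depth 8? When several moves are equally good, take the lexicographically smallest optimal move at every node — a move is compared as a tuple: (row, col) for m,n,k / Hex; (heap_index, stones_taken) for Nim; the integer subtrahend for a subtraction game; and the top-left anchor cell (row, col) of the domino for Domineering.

PV length from [(1,1,2)]: 3 plies

ply 1, O at (1,1,2) | h0:-1=-1→(0,1,2); h1:-1=-1→(1,0,2); h2:-1=-1→(1,1,1); h2:-2=+1→(1,1,0)*
ply 2, X at (1,1,0) | h0:-1=-1→(0,1,0)*; h1:-1=-1→(1,0,0)
ply 3, O at (0,1,0) | h1:-1=+1→(0,0,0)*
ply 4: (0,0,0) is terminal -1 (X); from (1,1,2) depth 8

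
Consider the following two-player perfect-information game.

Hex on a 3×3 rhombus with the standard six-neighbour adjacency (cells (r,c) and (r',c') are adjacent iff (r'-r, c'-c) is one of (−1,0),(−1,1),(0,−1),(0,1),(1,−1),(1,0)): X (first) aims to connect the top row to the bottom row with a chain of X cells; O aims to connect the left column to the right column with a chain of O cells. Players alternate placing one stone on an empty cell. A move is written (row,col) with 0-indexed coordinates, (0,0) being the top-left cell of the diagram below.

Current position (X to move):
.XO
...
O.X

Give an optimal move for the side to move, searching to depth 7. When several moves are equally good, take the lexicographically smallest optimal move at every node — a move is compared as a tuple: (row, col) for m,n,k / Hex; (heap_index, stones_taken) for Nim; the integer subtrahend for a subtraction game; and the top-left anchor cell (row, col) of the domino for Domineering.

X's best at [.XO/.../O.X]: (1,1)

ply 1, X at .XO/.../O.X | (0,0)=-1→XXO/.../O.X; (1,0)=-1→.XO/X../O.X; (1,1)=+1→.XO/.X./O.X*; (1,2)=-1→.XO/..X/O.X; (2,1)=-1→.XO/.../OXX
ply 2, O at .XO/.X./O.X | (0,0)=-1→OXO/.X./O.X*; (1,0)=-1→.XO/OX./O.X; (1,2)=-1→.XO/.XO/O.X; (2,1)=-1→.XO/.X./OOX
ply 3, X at OXO/.X./O.X | (1,0)=+1→OXO/XX./O.X*; (1,2)=+1→OXO/.XX/O.X; (2,1)=+1→OXO/.X./OXX
ply 4, O at OXO/XX./O.X | (1,2)=-1→OXO/XXO/O.X*; (2,1)=-1→OXO/XX./OOX
ply 5, X at OXO/XXO/O.X | (2,1)=+1→OXO/XXO/OXX*
ply 6: OXO/XXO/OXX is terminal -1 (O); from .XO/.../O.X depth 7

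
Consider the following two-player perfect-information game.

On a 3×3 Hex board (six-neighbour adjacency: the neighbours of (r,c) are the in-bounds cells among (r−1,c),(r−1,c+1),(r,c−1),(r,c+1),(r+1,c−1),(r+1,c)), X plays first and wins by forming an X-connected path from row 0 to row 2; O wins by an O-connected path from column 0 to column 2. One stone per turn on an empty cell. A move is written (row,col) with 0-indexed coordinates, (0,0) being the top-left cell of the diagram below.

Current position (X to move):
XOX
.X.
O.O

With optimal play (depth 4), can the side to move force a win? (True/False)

X winning at [XOX/.X./O.O]: True

ply 1, X at XOX/.X./O.O | (1,0)=-1→XOX/XX./O.O; (1,2)=-1→XOX/.XX/O.O; (2,1)=+1→XOX/.X./OXO*
ply 2: XOX/.X./OXO is terminal -1 (O); from XOX/.X./O.O depth 4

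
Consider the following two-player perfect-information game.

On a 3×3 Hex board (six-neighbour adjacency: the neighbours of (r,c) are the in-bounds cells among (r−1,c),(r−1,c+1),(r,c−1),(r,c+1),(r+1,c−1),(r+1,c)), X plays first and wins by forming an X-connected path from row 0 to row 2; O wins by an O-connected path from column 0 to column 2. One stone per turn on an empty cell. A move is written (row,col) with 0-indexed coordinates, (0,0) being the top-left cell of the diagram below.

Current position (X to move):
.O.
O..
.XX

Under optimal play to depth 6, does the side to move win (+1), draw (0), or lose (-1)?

value(.O./O../.XX, X) = +1

[.O./O../.XX] X move#1: (0,0):-1/XO./O../.XX, (0,2):+1/.OX/O../.XX*, (1,1):-1/.O./OX./.XX, (1,2):-1/.O./O.X/.XX, (2,0):-1/.O./O../XXX
[.OX/O../.XX] O move#2: (0,0):-1/OOX/O../.XX*, (1,1):-1/.OX/OO./.XX, (1,2):-1/.OX/O.O/.XX, (2,0):-1/.OX/O../OXX
[OOX/O../.XX] X move#3: (1,1):+1/OOX/OX./.XX*, (1,2):+1/OOX/O.X/.XX, (2,0):+1/OOX/O../XXX
[OOX/OX./.XX] end (terminal -1, O#4); searched .O./O../.XX to 6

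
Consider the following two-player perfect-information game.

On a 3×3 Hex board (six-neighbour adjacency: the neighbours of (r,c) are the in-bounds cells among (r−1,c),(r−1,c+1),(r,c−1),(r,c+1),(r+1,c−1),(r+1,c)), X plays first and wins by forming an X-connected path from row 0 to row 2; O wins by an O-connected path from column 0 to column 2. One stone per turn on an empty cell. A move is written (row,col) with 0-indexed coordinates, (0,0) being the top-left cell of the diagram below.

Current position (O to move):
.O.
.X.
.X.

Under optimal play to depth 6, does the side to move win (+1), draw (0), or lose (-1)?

[.O./.X./.X.] O move#1: (0,0):-1/OO./.X./.X., (0,2):+1/.OO/.X./.X.*, (1,0):-1/.O./OX./.X., (1,2):-1/.O./.XO/.X., (2,0):-1/.O./.X./OX., (2,2):-1/.O./.X./.XO
[.OO/.X./.X.] X move#2: (0,0):-1/XOO/.X./.X.*, (1,0):-1/.OO/XX./.X., (1,2):-1/.OO/.XX/.X., (2,0):-1/.OO/.X./XX., (2,2):-1/.OO/.X./.XX
[XOO/.X./.X.] O move#3: (1,0):+1/XOO/OX./.X.*, (1,2):-1/XOO/.XO/.X., (2,0):-1/XOO/.X./OX., (2,2):-1/XOO/.X./.XO
[XOO/OX./.X.] end (terminal -1, X#4); searched .O./.X./.X. to 6

value(.O./.X./.X., O) = +1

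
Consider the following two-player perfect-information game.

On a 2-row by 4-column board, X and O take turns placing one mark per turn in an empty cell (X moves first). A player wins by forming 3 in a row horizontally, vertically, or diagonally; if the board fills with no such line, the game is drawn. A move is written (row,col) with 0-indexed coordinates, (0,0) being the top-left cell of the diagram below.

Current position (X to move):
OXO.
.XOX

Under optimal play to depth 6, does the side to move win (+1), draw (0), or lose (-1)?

value(OXO./.XOX, X) = 0

ply 1, X at OXO./.XOX | (0,3)=+0→OXOX/.XOX*; (1,0)=+0→OXO./XXOX
ply 2, O at OXOX/.XOX | (1,0)=+0→OXOX/OXOX*
ply 3: OXOX/OXOX is terminal +0 (X); from OXO./.XOX depth 6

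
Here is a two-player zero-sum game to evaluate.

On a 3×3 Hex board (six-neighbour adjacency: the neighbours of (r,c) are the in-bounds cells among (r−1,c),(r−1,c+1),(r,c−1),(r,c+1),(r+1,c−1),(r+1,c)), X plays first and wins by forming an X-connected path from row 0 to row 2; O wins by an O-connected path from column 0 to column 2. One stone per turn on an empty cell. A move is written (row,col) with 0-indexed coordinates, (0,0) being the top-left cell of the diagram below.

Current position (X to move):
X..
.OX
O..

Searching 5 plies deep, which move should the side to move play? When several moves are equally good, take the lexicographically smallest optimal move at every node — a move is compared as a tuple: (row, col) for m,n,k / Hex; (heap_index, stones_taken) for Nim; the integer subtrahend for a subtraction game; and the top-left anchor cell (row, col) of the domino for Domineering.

X's best at [X../.OX/O..]: (0,2)

[X../.OX/O..] X move#1: (0,1):-1/XX./.OX/O.., (0,2):+1/X.X/.OX/O..*, (1,0):-1/X../XOX/O.., (2,1):-1/X../.OX/OX., (2,2):-1/X../.OX/O.X
[X.X/.OX/O..] O move#2: (0,1):-1/XOX/.OX/O..*, (1,0):-1/X.X/OOX/O.., (2,1):-1/X.X/.OX/OO., (2,2):-1/X.X/.OX/O.O
[XOX/.OX/O..] X move#3: (1,0):+1/XOX/XOX/O..*, (2,1):+1/XOX/.OX/OX., (2,2):+1/XOX/.OX/O.X
[XOX/XOX/O..] O move#4: (2,1):-1/XOX/XOX/OO.*, (2,2):-1/XOX/XOX/O.O
[XOX/XOX/OO.] X move#5: (2,2):+1/XOX/XOX/OOX*
[XOX/XOX/OOX] end (terminal -1, O#6); searched X../.OX/O.. to 5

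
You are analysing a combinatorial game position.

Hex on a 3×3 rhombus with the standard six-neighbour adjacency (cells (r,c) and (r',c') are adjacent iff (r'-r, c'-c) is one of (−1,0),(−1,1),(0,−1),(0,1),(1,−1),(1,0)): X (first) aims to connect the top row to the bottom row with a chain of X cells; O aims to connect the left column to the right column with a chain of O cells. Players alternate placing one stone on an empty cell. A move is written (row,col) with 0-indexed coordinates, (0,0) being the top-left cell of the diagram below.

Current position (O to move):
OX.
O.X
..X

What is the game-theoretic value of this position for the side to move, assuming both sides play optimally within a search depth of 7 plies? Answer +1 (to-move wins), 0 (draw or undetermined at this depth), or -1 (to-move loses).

value(OX./O.X/..X, O) = -1

p1 O@[OX./O.X/..X]: (0,2)[OXO/O.X/..X]-1* (1,1)[OX./OOX/..X]-1 (2,0)[OX./O.X/O.X]-1 (2,1)[OX./O.X/.OX]-1
p2 X@[OXO/O.X/..X]: (1,1)[OXO/OXX/..X]+1* (2,0)[OXO/O.X/X.X]-1 (2,1)[OXO/O.X/.XX]-1
p3 O@[OXO/OXX/..X] terminal -1; root [OX./O.X/..X] d7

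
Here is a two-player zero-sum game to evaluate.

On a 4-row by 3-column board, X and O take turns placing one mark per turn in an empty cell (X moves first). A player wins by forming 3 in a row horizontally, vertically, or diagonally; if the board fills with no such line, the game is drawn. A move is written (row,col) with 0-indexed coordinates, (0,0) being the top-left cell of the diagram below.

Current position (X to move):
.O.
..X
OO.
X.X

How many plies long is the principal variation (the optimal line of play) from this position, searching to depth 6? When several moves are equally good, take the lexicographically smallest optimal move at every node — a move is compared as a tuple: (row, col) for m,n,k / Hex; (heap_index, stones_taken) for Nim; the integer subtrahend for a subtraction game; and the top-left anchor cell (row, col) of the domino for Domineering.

PV length from [.O./..X/OO./X.X]: 1 ply

[.O./..X/OO./X.X] X move#1: (0,0):-1/XO./..X/OO./X.X, (0,2):-1/.OX/..X/OO./X.X, (1,0):-1/.O./X.X/OO./X.X, (1,1):-1/.O./.XX/OO./X.X, (2,2):+1/.O./..X/OOX/X.X*, (3,1):+1/.O./..X/OO./XXX
[.O./..X/OOX/X.X] end (terminal -1, O#2); searched .O./..X/OO./X.X to 6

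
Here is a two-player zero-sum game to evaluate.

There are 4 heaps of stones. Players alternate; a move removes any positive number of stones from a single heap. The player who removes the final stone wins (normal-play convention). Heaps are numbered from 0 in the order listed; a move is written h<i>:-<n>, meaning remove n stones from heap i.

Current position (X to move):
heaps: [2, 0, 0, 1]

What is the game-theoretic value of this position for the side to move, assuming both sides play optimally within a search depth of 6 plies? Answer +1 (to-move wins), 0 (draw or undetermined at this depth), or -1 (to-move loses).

value((2,0,0,1), X) = +1

ply 1, X at (2,0,0,1) | h0:-1=+1→(1,0,0,1)*; h0:-2=-1→(0,0,0,1); h3:-1=-1→(2,0,0,0)
ply 2, O at (1,0,0,1) | h0:-1=-1→(0,0,0,1)*; h3:-1=-1→(1,0,0,0)
ply 3, X at (0,0,0,1) | h3:-1=+1→(0,0,0,0)*
ply 4: (0,0,0,0) is terminal -1 (O); from (2,0,0,1) depth 6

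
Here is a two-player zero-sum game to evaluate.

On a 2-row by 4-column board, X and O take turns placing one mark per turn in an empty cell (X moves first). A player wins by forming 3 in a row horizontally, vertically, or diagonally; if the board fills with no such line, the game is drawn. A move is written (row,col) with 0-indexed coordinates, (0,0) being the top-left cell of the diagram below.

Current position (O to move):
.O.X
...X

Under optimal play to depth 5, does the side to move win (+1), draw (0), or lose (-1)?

[.O.X/...X] O move#1: (0,0):+0/OO.X/...X*, (0,2):+0/.OOX/...X, (1,0):+0/.O.X/O..X, (1,1):+0/.O.X/.O.X, (1,2):+0/.O.X/..OX
[OO.X/...X] X move#2: (0,2):+0/OOXX/...X*, (1,0):-1/OO.X/X..X, (1,1):-1/OO.X/.X.X, (1,2):-1/OO.X/..XX
[OOXX/...X] O move#3: (1,0):+0/OOXX/O..X*, (1,1):+0/OOXX/.O.X, (1,2):+0/OOXX/..OX
[OOXX/O..X] X move#4: (1,1):+0/OOXX/OX.X*, (1,2):+0/OOXX/O.XX
[OOXX/OX.X] O move#5: (1,2):+0/OOXX/OXOX*
[OOXX/OXOX] end (terminal +0, X#6); searched .O.X/...X to 5

value(.O.X/...X, O) = 0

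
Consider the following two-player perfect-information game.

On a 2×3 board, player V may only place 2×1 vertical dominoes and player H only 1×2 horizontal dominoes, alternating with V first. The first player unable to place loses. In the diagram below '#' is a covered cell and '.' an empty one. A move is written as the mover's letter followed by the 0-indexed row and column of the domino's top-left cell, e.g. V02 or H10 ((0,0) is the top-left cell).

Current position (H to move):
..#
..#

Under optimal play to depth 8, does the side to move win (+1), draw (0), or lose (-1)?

[..#/..#] H move#1: H00:+1/###/..#*, H10:+1/..#/###
[###/..#] end (terminal -1, V#2); searched ..#/..# to 8

value(..#/..#, H) = +1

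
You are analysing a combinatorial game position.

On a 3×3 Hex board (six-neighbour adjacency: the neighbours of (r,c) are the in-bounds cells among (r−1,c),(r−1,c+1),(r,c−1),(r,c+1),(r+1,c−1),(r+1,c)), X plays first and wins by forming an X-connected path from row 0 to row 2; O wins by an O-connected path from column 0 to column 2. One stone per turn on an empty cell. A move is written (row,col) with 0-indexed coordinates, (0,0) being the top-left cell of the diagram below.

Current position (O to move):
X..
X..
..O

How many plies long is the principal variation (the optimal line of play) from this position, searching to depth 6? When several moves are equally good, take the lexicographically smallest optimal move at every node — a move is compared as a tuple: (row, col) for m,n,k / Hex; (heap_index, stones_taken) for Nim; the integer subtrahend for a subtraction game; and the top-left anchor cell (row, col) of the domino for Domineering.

PV length from [X../X../..O]: 5 plies

[X../X../..O] O move#1: (0,1):-1/XO./X../..O, (0,2):-1/X.O/X../..O, (1,1):-1/X../XO./..O, (1,2):-1/X../X.O/..O, (2,0):+1/X../X../O.O*, (2,1):-1/X../X../.OO
[X../X../O.O] X move#2: (0,1):-1/XX./X../O.O*, (0,2):-1/X.X/X../O.O, (1,1):-1/X../XX./O.O, (1,2):-1/X../X.X/O.O, (2,1):-1/X../X../OXO
[XX./X../O.O] O move#3: (0,2):+1/XXO/X../O.O*, (1,1):+1/XX./XO./O.O, (1,2):+1/XX./X.O/O.O, (2,1):+1/XX./X../OOO
[XXO/X../O.O] X move#4: (1,1):-1/XXO/XX./O.O*, (1,2):-1/XXO/X.X/O.O, (2,1):-1/XXO/X../OXO
[XXO/XX./O.O] O move#5: (1,2):-1/XXO/XXO/O.O, (2,1):+1/XXO/XX./OOO*
[XXO/XX./OOO] end (terminal -1, X#6); searched X../X../..O to 6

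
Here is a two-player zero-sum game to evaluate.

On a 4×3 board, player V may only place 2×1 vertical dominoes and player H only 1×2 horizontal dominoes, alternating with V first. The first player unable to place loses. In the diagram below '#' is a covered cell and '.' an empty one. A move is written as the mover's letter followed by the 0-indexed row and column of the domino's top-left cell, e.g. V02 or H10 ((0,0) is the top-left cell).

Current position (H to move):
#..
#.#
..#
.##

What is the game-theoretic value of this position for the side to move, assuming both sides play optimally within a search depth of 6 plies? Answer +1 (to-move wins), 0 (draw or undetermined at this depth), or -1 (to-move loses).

[#../#.#/..#/.##] H move#1: H01:-1/###/#.#/..#/.##*, H20:-1/#../#.#/###/.##
[###/#.#/..#/.##] V move#2: V11:+1/###/###/.##/.##*, V20:+1/###/#.#/#.#/###
[###/###/.##/.##] end (terminal -1, H#3); searched #../#.#/..#/.## to 6

value(#../#.#/..#/.##, H) = -1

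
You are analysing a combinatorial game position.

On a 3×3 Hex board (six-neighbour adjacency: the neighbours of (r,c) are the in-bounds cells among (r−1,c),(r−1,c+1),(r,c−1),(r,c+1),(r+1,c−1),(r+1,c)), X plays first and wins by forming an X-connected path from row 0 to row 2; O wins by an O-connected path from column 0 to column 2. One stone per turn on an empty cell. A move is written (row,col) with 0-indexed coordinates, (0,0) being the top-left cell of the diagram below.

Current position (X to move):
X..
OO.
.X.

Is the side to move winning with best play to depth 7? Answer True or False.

ply 1, X at X../OO./.X. | (0,1)=-1→XX./OO./.X.*; (0,2)=-1→X.X/OO./.X.; (1,2)=-1→X../OOX/.X.; (2,0)=-1→X../OO./XX.; (2,2)=-1→X../OO./.XX
ply 2, O at XX./OO./.X. | (0,2)=+1→XXO/OO./.X.*; (1,2)=+1→XX./OOO/.X.; (2,0)=+1→XX./OO./OX.; (2,2)=+1→XX./OO./.XO
ply 3: XXO/OO./.X. is terminal -1 (X); from X../OO./.X. depth 7

X winning at [X../OO./.X.]: False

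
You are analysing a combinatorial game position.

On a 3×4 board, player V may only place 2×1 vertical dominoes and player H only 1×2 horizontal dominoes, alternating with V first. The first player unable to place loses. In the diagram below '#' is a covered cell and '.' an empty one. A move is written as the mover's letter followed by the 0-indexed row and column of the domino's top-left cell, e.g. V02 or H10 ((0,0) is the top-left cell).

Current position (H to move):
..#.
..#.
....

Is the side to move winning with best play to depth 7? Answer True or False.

H winning at [..#./..#./....]: True

p1 H@[..#./..#./....]: H00[###./..#./....]-1 H10[..#./###./....]+1* H20[..#./..#./##..]-1 H21[..#./..#./.##.]-1 H22[..#./..#./..##]-1
p2 V@[..#./###./....]: V03[..##/####/....]-1* V13[..#./####/...#]-1
p3 H@[..##/####/....]: H00[####/####/....]+1* H20[..##/####/##..]+1 H21[..##/####/.##.]+1 H22[..##/####/..##]+1
p4 V@[####/####/....] terminal -1; root [..#./..#./....] d7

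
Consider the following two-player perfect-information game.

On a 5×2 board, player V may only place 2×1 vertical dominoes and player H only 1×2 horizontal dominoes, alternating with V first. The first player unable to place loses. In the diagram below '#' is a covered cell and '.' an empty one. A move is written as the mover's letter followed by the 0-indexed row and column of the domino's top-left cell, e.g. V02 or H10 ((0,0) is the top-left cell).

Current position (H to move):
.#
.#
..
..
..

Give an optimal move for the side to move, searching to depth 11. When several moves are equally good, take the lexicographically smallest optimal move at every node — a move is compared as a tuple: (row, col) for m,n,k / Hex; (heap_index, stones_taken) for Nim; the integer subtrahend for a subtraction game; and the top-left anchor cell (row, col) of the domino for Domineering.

ply 1, H at .#/.#/../../.. | H20=-1→.#/.#/##/../..; H30=+1→.#/.#/../##/..*; H40=-1→.#/.#/../../##
ply 2, V at .#/.#/../##/.. | V00=-1→##/##/../##/..*; V10=-1→.#/##/#./##/..
ply 3, H at ##/##/../##/.. | H20=+1→##/##/##/##/..*; H40=+1→##/##/../##/##
ply 4: ##/##/##/##/.. is terminal -1 (V); from .#/.#/../../.. depth 11

H's best at [.#/.#/../../..]: H30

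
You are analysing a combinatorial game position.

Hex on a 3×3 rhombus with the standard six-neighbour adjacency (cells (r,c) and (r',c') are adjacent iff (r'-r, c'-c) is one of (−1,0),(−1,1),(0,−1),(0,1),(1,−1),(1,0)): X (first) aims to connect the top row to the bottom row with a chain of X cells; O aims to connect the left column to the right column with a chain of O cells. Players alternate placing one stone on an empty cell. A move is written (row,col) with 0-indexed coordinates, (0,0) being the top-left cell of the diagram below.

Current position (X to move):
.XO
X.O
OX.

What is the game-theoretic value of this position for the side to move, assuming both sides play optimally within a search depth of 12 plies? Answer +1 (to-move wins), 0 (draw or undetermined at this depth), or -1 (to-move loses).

value(.XO/X.O/OX., X) = +1

ply 1, X at .XO/X.O/OX. | (0,0)=-1→XXO/X.O/OX.; (1,1)=+1→.XO/XXO/OX.*; (2,2)=-1→.XO/X.O/OXX
ply 2: .XO/XXO/OX. is terminal -1 (O); from .XO/X.O/OX. depth 12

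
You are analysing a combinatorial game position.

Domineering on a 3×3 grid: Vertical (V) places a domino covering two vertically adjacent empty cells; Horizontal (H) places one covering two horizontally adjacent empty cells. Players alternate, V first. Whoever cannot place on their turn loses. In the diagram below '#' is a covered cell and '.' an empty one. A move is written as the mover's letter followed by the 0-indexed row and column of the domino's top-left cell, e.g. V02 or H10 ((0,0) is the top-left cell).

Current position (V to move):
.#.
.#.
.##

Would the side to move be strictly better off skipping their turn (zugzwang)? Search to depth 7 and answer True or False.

[.#./.#./.##] V move#1: V00:+1/##./##./.##*, V02:+1/.##/.##/.##, V10:+1/.#./##./###
[##./##./.##] end (terminal -1, H#2); searched .#./.#./.## to 7
pass branch (H moves first from the same position):
  | [.#./.#./.##] end (terminal -1, H#1); searched .#./.#./.## to 7
V moving scores +1; V passing scores +1

zugzwang(.#./.#./.##, V) = False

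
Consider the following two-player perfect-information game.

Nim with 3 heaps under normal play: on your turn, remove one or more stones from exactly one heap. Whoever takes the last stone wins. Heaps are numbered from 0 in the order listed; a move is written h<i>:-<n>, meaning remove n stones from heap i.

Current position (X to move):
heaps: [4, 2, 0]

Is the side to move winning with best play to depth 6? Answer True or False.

ply 1, X at (4,2,0) | h0:-1=-1→(3,2,0); h0:-2=+1→(2,2,0)*; h0:-3=-1→(1,2,0); h0:-4=-1→(0,2,0); h1:-1=-1→(4,1,0); h1:-2=-1→(4,0,0)
ply 2, O at (2,2,0) | h0:-1=-1→(1,2,0)*; h0:-2=-1→(0,2,0); h1:-1=-1→(2,1,0); h1:-2=-1→(2,0,0)
ply 3, X at (1,2,0) | h0:-1=-1→(0,2,0); h1:-1=+1→(1,1,0)*; h1:-2=-1→(1,0,0)
ply 4, O at (1,1,0) | h0:-1=-1→(0,1,0)*; h1:-1=-1→(1,0,0)
ply 5, X at (0,1,0) | h1:-1=+1→(0,0,0)*
ply 6: (0,0,0) is terminal -1 (O); from (4,2,0) depth 6

X winning at [(4,2,0)]: True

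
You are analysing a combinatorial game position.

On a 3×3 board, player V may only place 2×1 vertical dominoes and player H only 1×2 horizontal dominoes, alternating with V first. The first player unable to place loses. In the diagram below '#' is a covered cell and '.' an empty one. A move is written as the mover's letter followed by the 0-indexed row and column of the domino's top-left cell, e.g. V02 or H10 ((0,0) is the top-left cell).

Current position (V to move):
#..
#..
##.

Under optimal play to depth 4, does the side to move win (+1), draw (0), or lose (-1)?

ply 1, V at #../#../##. | V01=+1→##./##./##.*; V02=+1→#.#/#.#/##.; V12=-1→#../#.#/###
ply 2: ##./##./##. is terminal -1 (H); from #../#../##. depth 4

value(#../#../##., V) = +1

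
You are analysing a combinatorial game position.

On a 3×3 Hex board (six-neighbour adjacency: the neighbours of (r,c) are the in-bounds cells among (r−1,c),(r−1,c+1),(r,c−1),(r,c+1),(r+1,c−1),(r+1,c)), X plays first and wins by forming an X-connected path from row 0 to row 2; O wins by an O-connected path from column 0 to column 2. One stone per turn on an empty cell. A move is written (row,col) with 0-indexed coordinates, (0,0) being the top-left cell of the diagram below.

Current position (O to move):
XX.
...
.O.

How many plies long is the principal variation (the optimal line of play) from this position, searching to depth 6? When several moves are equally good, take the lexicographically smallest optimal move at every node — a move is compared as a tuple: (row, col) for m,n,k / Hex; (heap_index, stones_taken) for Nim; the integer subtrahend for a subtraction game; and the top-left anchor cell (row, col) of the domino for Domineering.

PV length from [XX./.../.O.]: 5 plies

[XX./.../.O.] O move#1: (0,2):-1/XXO/.../.O., (1,0):+1/XX./O../.O.*, (1,1):+1/XX./.O./.O., (1,2):-1/XX./..O/.O., (2,0):+1/XX./.../OO., (2,2):-1/XX./.../.OO
[XX./O../.O.] X move#2: (0,2):-1/XXX/O../.O.*, (1,1):-1/XX./OX./.O., (1,2):-1/XX./O.X/.O., (2,0):-1/XX./O../XO., (2,2):-1/XX./O../.OX
[XXX/O../.O.] O move#3: (1,1):+1/XXX/OO./.O.*, (1,2):+1/XXX/O.O/.O., (2,0):+1/XXX/O../OO., (2,2):+1/XXX/O../.OO
[XXX/OO./.O.] X move#4: (1,2):-1/XXX/OOX/.O.*, (2,0):-1/XXX/OO./XO., (2,2):-1/XXX/OO./.OX
[XXX/OOX/.O.] O move#5: (2,0):-1/XXX/OOX/OO., (2,2):+1/XXX/OOX/.OO*
[XXX/OOX/.OO] end (terminal -1, X#6); searched XX./.../.O. to 6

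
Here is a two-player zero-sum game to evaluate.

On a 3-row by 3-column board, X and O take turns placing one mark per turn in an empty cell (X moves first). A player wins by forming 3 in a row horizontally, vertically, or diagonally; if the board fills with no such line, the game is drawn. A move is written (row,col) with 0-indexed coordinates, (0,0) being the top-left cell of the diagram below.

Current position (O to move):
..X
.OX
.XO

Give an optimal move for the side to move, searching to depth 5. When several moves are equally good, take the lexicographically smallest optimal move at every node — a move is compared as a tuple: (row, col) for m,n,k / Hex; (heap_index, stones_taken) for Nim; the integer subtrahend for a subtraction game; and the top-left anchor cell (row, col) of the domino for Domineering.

[..X/.OX/.XO] O move#1: (0,0):+1/O.X/.OX/.XO*, (0,1):+0/.OX/.OX/.XO, (1,0):+0/..X/OOX/.XO, (2,0):+0/..X/.OX/OXO
[O.X/.OX/.XO] end (terminal -1, X#2); searched ..X/.OX/.XO to 5

O's best at [..X/.OX/.XO]: (0,0)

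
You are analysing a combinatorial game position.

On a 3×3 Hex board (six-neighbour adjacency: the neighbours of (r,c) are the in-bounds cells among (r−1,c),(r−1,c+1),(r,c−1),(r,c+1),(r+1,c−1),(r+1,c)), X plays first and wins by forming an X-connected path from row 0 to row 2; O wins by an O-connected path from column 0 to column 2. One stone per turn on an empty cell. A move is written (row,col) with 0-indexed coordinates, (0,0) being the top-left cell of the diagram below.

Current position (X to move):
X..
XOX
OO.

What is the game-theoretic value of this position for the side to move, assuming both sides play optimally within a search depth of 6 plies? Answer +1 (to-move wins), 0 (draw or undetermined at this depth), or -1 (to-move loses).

value(X../XOX/OO., X) = -1

ply 1, X at X../XOX/OO. | (0,1)=-1→XX./XOX/OO.*; (0,2)=-1→X.X/XOX/OO.; (2,2)=-1→X../XOX/OOX
ply 2, O at XX./XOX/OO. | (0,2)=+1→XXO/XOX/OO.*; (2,2)=+1→XX./XOX/OOO
ply 3: XXO/XOX/OO. is terminal -1 (X); from X../XOX/OO. depth 6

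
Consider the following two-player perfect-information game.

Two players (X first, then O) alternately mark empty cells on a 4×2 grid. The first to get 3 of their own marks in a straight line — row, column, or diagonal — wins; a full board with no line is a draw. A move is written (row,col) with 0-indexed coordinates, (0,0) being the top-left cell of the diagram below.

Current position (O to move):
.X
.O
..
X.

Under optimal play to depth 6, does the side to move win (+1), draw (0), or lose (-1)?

p1 O@[.X/.O/../X.]: (0,0)[OX/.O/../X.]+0* (1,0)[.X/OO/../X.]+0 (2,0)[.X/.O/O./X.]+0 (2,1)[.X/.O/.O/X.]+0 (3,1)[.X/.O/../XO]+0
p2 X@[OX/.O/../X.]: (1,0)[OX/XO/../X.]+0* (2,0)[OX/.O/X./X.]+0 (2,1)[OX/.O/.X/X.]+0 (3,1)[OX/.O/../XX]+0
p3 O@[OX/XO/../X.]: (2,0)[OX/XO/O./X.]+0* (2,1)[OX/XO/.O/X.]-1 (3,1)[OX/XO/../XO]-1
p4 X@[OX/XO/O./X.]: (2,1)[OX/XO/OX/X.]+0* (3,1)[OX/XO/O./XX]+0
p5 O@[OX/XO/OX/X.]: (3,1)[OX/XO/OX/XO]+0*
p6 X@[OX/XO/OX/XO] terminal +0; root [.X/.O/../X.] d6

value(.X/.O/../X., O) = 0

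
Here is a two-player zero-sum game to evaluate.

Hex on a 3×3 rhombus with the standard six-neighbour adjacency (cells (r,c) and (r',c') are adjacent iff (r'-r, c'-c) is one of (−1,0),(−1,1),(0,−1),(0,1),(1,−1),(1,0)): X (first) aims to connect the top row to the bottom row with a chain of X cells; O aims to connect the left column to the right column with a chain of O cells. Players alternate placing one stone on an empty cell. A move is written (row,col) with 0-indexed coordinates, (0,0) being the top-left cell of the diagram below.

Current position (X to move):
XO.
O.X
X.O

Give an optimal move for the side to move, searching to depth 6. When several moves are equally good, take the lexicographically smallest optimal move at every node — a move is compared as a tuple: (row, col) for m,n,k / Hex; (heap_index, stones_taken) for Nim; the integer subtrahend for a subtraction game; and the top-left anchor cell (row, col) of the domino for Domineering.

X's best at [XO./O.X/X.O]: (0,2)

p1 X@[XO./O.X/X.O]: (0,2)[XOX/O.X/X.O]+1* (1,1)[XO./OXX/X.O]-1 (2,1)[XO./O.X/XXO]-1
p2 O@[XOX/O.X/X.O]: (1,1)[XOX/OOX/X.O]-1* (2,1)[XOX/O.X/XOO]-1
p3 X@[XOX/OOX/X.O]: (2,1)[XOX/OOX/XXO]+1*
p4 O@[XOX/OOX/XXO] terminal -1; root [XO./O.X/X.O] d6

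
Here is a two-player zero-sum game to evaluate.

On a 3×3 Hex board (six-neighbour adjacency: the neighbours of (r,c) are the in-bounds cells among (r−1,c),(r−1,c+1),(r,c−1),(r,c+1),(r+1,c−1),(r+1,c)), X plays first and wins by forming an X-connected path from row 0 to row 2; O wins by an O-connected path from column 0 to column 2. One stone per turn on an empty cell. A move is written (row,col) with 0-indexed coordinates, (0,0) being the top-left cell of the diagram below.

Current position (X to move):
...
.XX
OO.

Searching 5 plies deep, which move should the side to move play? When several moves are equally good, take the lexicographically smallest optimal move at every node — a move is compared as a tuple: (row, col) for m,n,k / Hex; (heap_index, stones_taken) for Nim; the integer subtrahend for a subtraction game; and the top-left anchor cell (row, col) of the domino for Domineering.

X's best at [.../.XX/OO.]: (2,2)

ply 1, X at .../.XX/OO. | (0,0)=-1→X../.XX/OO.; (0,1)=-1→.X./.XX/OO.; (0,2)=-1→..X/.XX/OO.; (1,0)=-1→.../XXX/OO.; (2,2)=+1→.../.XX/OOX*
ply 2, O at .../.XX/OOX | (0,0)=-1→O../.XX/OOX*; (0,1)=-1→.O./.XX/OOX; (0,2)=-1→..O/.XX/OOX; (1,0)=-1→.../OXX/OOX
ply 3, X at O../.XX/OOX | (0,1)=+1→OX./.XX/OOX*; (0,2)=+1→O.X/.XX/OOX; (1,0)=+1→O../XXX/OOX
ply 4: OX./.XX/OOX is terminal -1 (O); from .../.XX/OO. depth 5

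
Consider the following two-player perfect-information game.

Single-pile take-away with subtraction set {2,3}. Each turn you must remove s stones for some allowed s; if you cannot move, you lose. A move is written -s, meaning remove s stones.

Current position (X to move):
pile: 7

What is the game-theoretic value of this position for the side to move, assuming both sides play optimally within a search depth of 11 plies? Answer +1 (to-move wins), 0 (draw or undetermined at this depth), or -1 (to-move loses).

ply 1, X at 7 | -2=+1→5*; -3=-1→4
ply 2, O at 5 | -2=-1→3*; -3=-1→2
ply 3, X at 3 | -2=+1→1*; -3=+1→0
ply 4: 1 is terminal -1 (O); from 7 depth 11

value(7, X) = +1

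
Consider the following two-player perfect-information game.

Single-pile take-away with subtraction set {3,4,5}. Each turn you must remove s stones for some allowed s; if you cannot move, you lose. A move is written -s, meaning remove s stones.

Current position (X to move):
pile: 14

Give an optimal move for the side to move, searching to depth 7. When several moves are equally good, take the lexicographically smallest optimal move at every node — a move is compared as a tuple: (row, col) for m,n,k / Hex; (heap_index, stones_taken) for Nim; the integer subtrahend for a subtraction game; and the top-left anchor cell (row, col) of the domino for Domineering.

p1 X@[14]: -3[11]-1 -4[10]+1* -5[9]+1
p2 O@[10]: -3[7]-1* -4[6]-1 -5[5]-1
p3 X@[7]: -3[4]-1 -4[3]-1 -5[2]+1*
p4 O@[2] terminal -1; root [14] d7

X's best at [14]: -4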